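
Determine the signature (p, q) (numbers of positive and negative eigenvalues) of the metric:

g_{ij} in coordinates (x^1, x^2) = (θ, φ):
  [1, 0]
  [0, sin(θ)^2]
The metric is diagonal, so its eigenvalues are the diagonal entries: 1, sin(θ)^2 (at a generic point, where coordinate-dependent entries are positive).
2 positive, 0 negative.
(2, 0) - Riemannian (positive definite)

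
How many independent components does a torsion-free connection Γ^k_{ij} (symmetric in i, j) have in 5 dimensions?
Γ^k_{ij} has n choices for the upper index and n(n+1)/2 independent symmetric lower index pairs.
Total = 5 × 5×6/2 = 5 × 15 = 75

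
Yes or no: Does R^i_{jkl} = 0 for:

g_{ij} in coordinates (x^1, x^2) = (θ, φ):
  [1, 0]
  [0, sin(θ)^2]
Non-zero Christoffel symbols:
Γ^θ_{φ φ} = -sin(2*θ)/2
Γ^φ_{θ φ} = 1/tan(θ)
Ricci tensor: R_{θθ} = 1, R_{θφ} = 0, R_{φφ} = sin(θ)^2
The Ricci tensor is non-zero, so the Riemann tensor is non-zero: not flat.
No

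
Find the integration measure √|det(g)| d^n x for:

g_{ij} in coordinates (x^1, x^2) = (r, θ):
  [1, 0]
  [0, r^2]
det(g) = r^2
√|det(g)| = r
Volume element: dV = r dr dθ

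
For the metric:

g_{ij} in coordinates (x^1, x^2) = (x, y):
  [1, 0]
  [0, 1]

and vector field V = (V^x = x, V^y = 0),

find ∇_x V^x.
All Christoffel symbols are zero.
∇_x V^x = ∂_x V^x + Γ^x_{x j} V^j
  = (1) + (0)(x) + (0)(0)
  = 1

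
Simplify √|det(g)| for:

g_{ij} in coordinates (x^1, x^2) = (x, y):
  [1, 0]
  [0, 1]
det(g) = 1
√|det(g)| = 1
Volume element: dV = 1 dx dy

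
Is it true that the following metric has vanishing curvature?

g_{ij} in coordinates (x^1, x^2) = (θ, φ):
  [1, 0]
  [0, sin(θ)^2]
Non-zero Christoffel symbols:
Γ^θ_{φ φ} = -sin(2*θ)/2
Γ^φ_{θ φ} = 1/tan(θ)
Ricci tensor: R_{θθ} = 1, R_{θφ} = 0, R_{φφ} = sin(θ)^2
The Ricci tensor is non-zero, so the Riemann tensor is non-zero: not flat.
No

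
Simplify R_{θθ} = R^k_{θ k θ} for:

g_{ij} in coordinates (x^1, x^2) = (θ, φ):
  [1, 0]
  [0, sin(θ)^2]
Non-zero Christoffel symbols (Γ^k_{ij} = Γ^k_{ji}):
Γ^θ_{φ φ} = -sin(2*θ)/2
Γ^φ_{θ φ} = 1/tan(θ)
R^θ_{θ θ θ} = 0 (a repeated index in an antisymmetric pair)
R^φ_{θ φ θ} = ∂_φ Γ^φ_{θ θ} - ∂_θ Γ^φ_{θ φ} + Γ^φ_{φ m} Γ^m_{θ θ} - Γ^φ_{θ m} Γ^m_{θ φ}
  = (0) - (-1/sin(θ)^2) + (0) - (1/tan(θ)^2) = 1
R_{θθ} = R^θ_{θ θ θ} + R^φ_{θ φ θ} = (0) + (1) = 1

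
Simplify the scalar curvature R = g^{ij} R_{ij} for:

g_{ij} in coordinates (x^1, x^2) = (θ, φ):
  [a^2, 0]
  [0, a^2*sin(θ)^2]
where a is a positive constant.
Non-zero Christoffel symbols (Γ^k_{ij} = Γ^k_{ji}):
Γ^θ_{φ φ} = -sin(2*θ)/2
Γ^φ_{θ φ} = 1/tan(θ)
Ricci tensor (R_{ij} = R^k_{ikj}): R_{θθ} = 1, R_{θφ} = 0, R_{φφ} = sin(θ)^2
Inverse metric: g^{θθ} = 1/a^2, g^{φφ} = 1/(a^2*sin(θ)^2)
R = g^{ij} R_{ij} = (1/a^2)(1) + (1/(a^2*sin(θ)^2))(sin(θ)^2) = 2/a^2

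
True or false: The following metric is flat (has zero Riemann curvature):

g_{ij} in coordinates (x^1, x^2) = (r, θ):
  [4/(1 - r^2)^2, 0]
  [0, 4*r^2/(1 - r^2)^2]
Non-zero Christoffel symbols:
Γ^r_{r r} = 2*r/(1 - r^2)
Γ^r_{θ θ} = (r^3 + r)/(r^2 - 1)
Γ^θ_{r θ} = (-r^2 - 1)/(r^3 - r)
Ricci tensor: R_{rr} = -4/(r^2 - 1)^2, R_{rθ} = 0, R_{θθ} = -4*r^2/(r^2 - 1)^2
The Ricci tensor is non-zero, so the Riemann tensor is non-zero: not flat.
False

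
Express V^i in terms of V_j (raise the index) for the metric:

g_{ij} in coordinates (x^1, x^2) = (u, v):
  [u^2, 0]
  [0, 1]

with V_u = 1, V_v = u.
Inverse metric (diagonal): g^{uu} = 1/u^2, g^{vv} = 1
V^i = g^{ij} V_j:
V^u = (1/u^2)(1) + (0)(u) = 1/u^2
V^v = (0)(1) + (1)(u) = u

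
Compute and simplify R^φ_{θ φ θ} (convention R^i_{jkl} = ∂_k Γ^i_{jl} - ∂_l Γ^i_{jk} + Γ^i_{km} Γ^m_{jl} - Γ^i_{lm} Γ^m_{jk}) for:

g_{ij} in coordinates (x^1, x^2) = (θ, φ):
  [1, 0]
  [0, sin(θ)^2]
Non-zero Christoffel symbols (Γ^k_{ij} = Γ^k_{ji}):
Γ^θ_{φ φ} = -sin(2*θ)/2
Γ^φ_{θ φ} = 1/tan(θ)
R^φ_{θ φ θ} = ∂_φ Γ^φ_{θ θ} - ∂_θ Γ^φ_{θ φ} + Γ^φ_{φ m} Γ^m_{θ θ} - Γ^φ_{θ m} Γ^m_{θ φ}
  = (0) - (-1/sin(θ)^2) + (0) - (1/tan(θ)^2) = 1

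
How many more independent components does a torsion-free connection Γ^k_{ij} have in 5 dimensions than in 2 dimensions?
Independent components in n dimensions: n × n(n+1)/2 = n^2(n+1)/2.
5D: 5 × 15 = 75
2D: 2 × 3 = 6
Difference = 75 - 6 = 69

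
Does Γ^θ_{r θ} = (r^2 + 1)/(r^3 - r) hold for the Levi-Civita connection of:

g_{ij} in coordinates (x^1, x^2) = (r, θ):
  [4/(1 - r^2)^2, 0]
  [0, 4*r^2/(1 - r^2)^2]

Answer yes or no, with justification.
Γ^θ_{r θ} = (1/2) g^{θθ} (∂_r g_{θθ} + ∂_θ g_{θr} - ∂_θ g_{rθ}) = (1/2)((1 - r^2)^2/(4*r^2))((-8*(r^3 + r)/(r^2 - 1)^3) + (0) - (0)) = (-r^2 - 1)/(r^3 - r)
This differs from the proposed value (r^2 + 1)/(r^3 - r).
No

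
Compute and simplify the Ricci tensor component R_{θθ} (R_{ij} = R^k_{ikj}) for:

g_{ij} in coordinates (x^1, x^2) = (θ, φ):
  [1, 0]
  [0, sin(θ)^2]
Non-zero Christoffel symbols (Γ^k_{ij} = Γ^k_{ji}):
Γ^θ_{φ φ} = -sin(2*θ)/2
Γ^φ_{θ φ} = 1/tan(θ)
R^θ_{θ θ θ} = 0 (a repeated index in an antisymmetric pair)
R^φ_{θ φ θ} = ∂_φ Γ^φ_{θ θ} - ∂_θ Γ^φ_{θ φ} + Γ^φ_{φ m} Γ^m_{θ θ} - Γ^φ_{θ m} Γ^m_{θ φ}
  = (0) - (-1/sin(θ)^2) + (0) - (1/tan(θ)^2) = 1
R_{θθ} = R^θ_{θ θ θ} + R^φ_{θ φ θ} = (0) + (1) = 1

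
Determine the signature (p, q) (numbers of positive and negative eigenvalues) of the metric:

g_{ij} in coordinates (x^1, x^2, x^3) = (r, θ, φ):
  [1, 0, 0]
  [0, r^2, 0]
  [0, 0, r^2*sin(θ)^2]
The metric is diagonal, so its eigenvalues are the diagonal entries: 1, r^2, r^2*sin(θ)^2 (at a generic point, where coordinate-dependent entries are positive).
3 positive, 0 negative.
(3, 0) - Riemannian (positive definite)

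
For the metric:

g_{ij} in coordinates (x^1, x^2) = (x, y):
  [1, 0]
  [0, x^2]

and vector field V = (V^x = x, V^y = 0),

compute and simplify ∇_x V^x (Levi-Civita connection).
Non-zero Christoffel symbols:
Γ^x_{y y} = -x
Γ^y_{x y} = 1/x
∇_x V^x = ∂_x V^x + Γ^x_{x j} V^j
  = (1) + (0)(x) + (0)(0)
  = 1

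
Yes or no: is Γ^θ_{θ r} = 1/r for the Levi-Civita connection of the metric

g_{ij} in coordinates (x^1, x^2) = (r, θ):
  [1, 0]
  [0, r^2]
Γ^θ_{θ r} = (1/2) g^{θθ} (∂_θ g_{θr} + ∂_r g_{θθ} - ∂_θ g_{θr}) = (1/2)(1/r^2)((0) + (2*r) - (0)) = 1/r
This equals the proposed value 1/r.
Yes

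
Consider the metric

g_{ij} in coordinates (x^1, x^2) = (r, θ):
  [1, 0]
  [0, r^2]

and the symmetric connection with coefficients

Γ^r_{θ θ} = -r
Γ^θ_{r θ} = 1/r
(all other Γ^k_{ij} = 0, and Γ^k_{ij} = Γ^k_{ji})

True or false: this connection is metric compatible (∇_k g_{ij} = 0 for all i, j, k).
Using ∇_k g_{ij} = ∂_k g_{ij} - Γ^m_{ki} g_{mj} - Γ^m_{kj} g_{im}:
e.g. ∇_r g_{θθ} = (2*r) - (r) - (r) = 0
Every component ∇_k g_{ij} vanishes: the connection is metric compatible.
True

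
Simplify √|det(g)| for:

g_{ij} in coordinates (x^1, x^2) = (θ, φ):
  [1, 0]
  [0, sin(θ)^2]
det(g) = sin(θ)^2
√|det(g)| = sin(θ) (taking 0 < θ < π so that |sin(θ)| = sin(θ))
Volume element: dV = sin(θ) dθ dφ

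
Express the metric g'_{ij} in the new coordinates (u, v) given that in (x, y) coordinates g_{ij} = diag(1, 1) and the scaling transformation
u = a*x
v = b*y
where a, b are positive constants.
Invert the transformation: x = u/a, y = v/b
g'_{ij} = (∂x^k/∂x'^i)(∂x^l/∂x'^j) g_{kl}; with g_{kl} = δ_{kl} this is Σ_k (∂x^k/∂x'^i)(∂x^k/∂x'^j).
Jacobian: ∂x/∂u = 1/a, ∂x/∂v = 0, ∂y/∂u = 0, ∂y/∂v = 1/b
g'_{uu} = (1/a)(1/a) + (0)(0) = 1/a^2
g'_{uv} = (1/a)(0) + (0)(1/b) = 0
g'_{vv} = (0)(0) + (1/b)(1/b) = 1/b^2
g'_{ij} = diag(1/a^2, 1/b^2)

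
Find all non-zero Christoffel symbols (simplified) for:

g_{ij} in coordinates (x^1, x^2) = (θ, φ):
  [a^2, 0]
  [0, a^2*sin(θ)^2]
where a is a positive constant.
Using Γ^k_{ij} = (1/2) g^{km} (∂_i g_{mj} + ∂_j g_{mi} - ∂_m g_{ij}); the metric is diagonal, so only the m = k term contributes.
Non-zero symbols (using the symmetry Γ^k_{ij} = Γ^k_{ji}):
Γ^θ_{φ φ} = (1/2) g^{θθ} (∂_φ g_{θφ} + ∂_φ g_{θφ} - ∂_θ g_{φφ}) = (1/2)(1/a^2)((0) + (0) - (a^2*sin(2*θ))) = -sin(2*θ)/2
Γ^φ_{θ φ} = (1/2) g^{φφ} (∂_θ g_{φφ} + ∂_φ g_{φθ} - ∂_φ g_{θφ}) = (1/2)(1/(a^2*sin(θ)^2))((a^2*sin(2*θ)) + (0) - (0)) = 1/tan(θ)
All other Christoffel symbols are zero.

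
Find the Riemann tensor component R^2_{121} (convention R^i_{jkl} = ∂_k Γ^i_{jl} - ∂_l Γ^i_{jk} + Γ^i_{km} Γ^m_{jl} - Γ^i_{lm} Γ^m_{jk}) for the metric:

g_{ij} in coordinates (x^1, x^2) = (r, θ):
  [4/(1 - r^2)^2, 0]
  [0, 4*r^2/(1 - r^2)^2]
Non-zero Christoffel symbols (Γ^k_{ij} = Γ^k_{ji}):
Γ^r_{r r} = 2*r/(1 - r^2)
Γ^r_{θ θ} = (r^3 + r)/(r^2 - 1)
Γ^θ_{r θ} = (-r^2 - 1)/(r^3 - r)
R^θ_{r θ r} = ∂_θ Γ^θ_{r r} - ∂_r Γ^θ_{r θ} + Γ^θ_{θ m} Γ^m_{r r} - Γ^θ_{r m} Γ^m_{r θ}
  = (0) - ((r^4 + 4*r^2 - 1)/(r^3 - r)^2) + (2*(r^2 + 1)/(r^2 - 1)^2) - ((r^2 + 1)^2/(r^3 - r)^2) = -4/(r^2 - 1)^2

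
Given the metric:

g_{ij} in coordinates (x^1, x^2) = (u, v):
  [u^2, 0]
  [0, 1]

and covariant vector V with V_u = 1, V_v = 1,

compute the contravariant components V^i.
Inverse metric (diagonal): g^{uu} = 1/u^2, g^{vv} = 1
V^i = g^{ij} V_j:
V^u = (1/u^2)(1) + (0)(1) = 1/u^2
V^v = (0)(1) + (1)(1) = 1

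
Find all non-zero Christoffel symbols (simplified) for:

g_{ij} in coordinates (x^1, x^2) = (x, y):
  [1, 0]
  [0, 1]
Using Γ^k_{ij} = (1/2) g^{km} (∂_i g_{mj} + ∂_j g_{mi} - ∂_m g_{ij}); the metric is diagonal, so only the m = k term contributes.
Every metric component is constant, so all ∂_m g_{ij} = 0 and every Christoffel symbol vanishes.
All Christoffel symbols are zero.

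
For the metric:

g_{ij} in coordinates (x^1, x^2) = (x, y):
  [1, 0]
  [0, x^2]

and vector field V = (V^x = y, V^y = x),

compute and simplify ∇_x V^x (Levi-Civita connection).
Non-zero Christoffel symbols:
Γ^x_{y y} = -x
Γ^y_{x y} = 1/x
∇_x V^x = ∂_x V^x + Γ^x_{x j} V^j
  = (0) + (0)(y) + (0)(x)
  = 0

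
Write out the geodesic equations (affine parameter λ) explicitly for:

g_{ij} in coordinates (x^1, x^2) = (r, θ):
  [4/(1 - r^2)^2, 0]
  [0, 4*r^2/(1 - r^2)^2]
Geodesic equation: d^2x^k/dλ^2 + Γ^k_{ij} (dx^i/dλ)(dx^j/dλ) = 0.
Non-zero Christoffel symbols:
Γ^r_{r r} = 2*r/(1 - r^2)
Γ^r_{θ θ} = (r^3 + r)/(r^2 - 1)
Γ^θ_{r θ} = (-r^2 - 1)/(r^3 - r)
Substituting (the symmetric pair Γ^k_{ij}, Γ^k_{ji} combines into a factor 2):
d^2r/dλ^2 + (2*r/(1 - r^2)) (dr/dλ)^2 + ((r^3 + r)/(r^2 - 1)) (dθ/dλ)^2 = 0
d^2θ/dλ^2 + ((-2*r^2 - 2)/(r^3 - r)) (dr/dλ)(dθ/dλ) = 0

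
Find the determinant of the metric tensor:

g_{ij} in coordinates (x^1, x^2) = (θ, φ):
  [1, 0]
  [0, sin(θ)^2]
For a 2×2 metric: det(g) = g_{11}·g_{22} - g_{12}·g_{21}
= (1)·(sin(θ)^2) - (0)·(0)
= sin(θ)^2 - 0
det(g) = sin(θ)^2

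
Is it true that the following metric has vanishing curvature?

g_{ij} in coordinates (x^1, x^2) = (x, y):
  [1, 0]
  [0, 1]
All metric components are constant, so every Christoffel symbol vanishes and R^i_{jkl} = 0.
Yes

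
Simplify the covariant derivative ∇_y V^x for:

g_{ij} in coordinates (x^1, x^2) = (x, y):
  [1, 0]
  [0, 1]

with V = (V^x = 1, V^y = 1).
All Christoffel symbols are zero.
∇_y V^x = ∂_y V^x + Γ^x_{y j} V^j
  = (0) + (0)(1) + (0)(1)
  = 0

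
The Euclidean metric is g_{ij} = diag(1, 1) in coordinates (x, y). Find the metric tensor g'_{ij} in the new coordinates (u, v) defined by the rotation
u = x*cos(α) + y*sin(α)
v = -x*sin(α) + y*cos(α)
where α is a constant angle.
Invert the transformation: x = u*cos(α) - v*sin(α), y = u*sin(α) + v*cos(α)
g'_{ij} = (∂x^k/∂x'^i)(∂x^l/∂x'^j) g_{kl}; with g_{kl} = δ_{kl} this is Σ_k (∂x^k/∂x'^i)(∂x^k/∂x'^j).
Jacobian: ∂x/∂u = cos(α), ∂x/∂v = -sin(α), ∂y/∂u = sin(α), ∂y/∂v = cos(α)
g'_{uu} = (cos(α))(cos(α)) + (sin(α))(sin(α)) = 1
g'_{uv} = (cos(α))(-sin(α)) + (sin(α))(cos(α)) = 0
g'_{vv} = (-sin(α))(-sin(α)) + (cos(α))(cos(α)) = 1
g'_{ij} = diag(1, 1)
The Euclidean metric is invariant under rotations.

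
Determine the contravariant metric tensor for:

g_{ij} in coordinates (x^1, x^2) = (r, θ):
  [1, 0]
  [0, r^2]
The metric is diagonal, so g^{ij} is diagonal with entries 1/g_{ii}: diag(1, 1/(r^2)).
g^{ij}:
  [1, 0]
  [0, 1/r^2]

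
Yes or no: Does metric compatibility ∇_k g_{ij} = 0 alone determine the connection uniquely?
One also needs vanishing torsion; metric compatibility plus torsion-freeness singles out the Levi-Civita connection.
No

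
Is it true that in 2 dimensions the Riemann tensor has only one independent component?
The number of independent components is n^2(n^2-1)/12 = 4·3/12 = 1 for n = 2 (e.g. R_{1212}).
Yes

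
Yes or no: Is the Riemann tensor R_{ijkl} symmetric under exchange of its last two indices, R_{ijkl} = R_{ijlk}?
It is antisymmetric in the last pair: R_{ijkl} = -R_{ijlk}.
No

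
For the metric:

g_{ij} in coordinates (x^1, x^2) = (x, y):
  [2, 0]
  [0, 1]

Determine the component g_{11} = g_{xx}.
With x^1 = x, x^2 = y, g_{11} = g_{xx} is the row-1, column-1 entry of the matrix.
g_{11} = 2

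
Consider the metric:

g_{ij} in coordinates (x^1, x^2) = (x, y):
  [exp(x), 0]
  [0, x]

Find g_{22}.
With x^1 = x, x^2 = y, g_{22} = g_{yy} is the row-2, column-2 entry of the matrix.
g_{22} = x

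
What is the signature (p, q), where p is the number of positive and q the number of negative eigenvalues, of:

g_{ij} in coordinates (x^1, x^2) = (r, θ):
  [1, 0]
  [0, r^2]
The metric is diagonal, so its eigenvalues are the diagonal entries: 1, r^2 (at a generic point, where coordinate-dependent entries are positive).
2 positive, 0 negative.
(2, 0) - Riemannian (positive definite)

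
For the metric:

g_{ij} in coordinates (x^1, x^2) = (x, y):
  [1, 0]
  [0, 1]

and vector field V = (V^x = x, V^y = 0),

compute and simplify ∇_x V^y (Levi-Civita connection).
All Christoffel symbols are zero.
∇_x V^y = ∂_x V^y + Γ^y_{x j} V^j
  = (0) + (0)(x) + (0)(0)
  = 0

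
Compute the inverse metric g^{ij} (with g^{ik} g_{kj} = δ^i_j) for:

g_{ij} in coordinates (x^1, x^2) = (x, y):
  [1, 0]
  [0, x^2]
The metric is diagonal, so g^{ij} is diagonal with entries 1/g_{ii}: diag(1, 1/(x^2)).
g^{ij}:
  [1, 0]
  [0, 1/x^2]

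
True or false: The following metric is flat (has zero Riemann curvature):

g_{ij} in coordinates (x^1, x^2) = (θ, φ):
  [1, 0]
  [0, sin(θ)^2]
Non-zero Christoffel symbols:
Γ^θ_{φ φ} = -sin(2*θ)/2
Γ^φ_{θ φ} = 1/tan(θ)
Ricci tensor: R_{θθ} = 1, R_{θφ} = 0, R_{φφ} = sin(θ)^2
The Ricci tensor is non-zero, so the Riemann tensor is non-zero: not flat.
False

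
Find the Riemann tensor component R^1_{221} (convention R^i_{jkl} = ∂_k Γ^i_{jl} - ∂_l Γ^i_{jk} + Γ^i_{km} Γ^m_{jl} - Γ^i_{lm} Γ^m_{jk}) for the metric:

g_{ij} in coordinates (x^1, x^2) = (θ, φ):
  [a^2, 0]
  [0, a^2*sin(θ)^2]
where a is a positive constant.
Non-zero Christoffel symbols (Γ^k_{ij} = Γ^k_{ji}):
Γ^θ_{φ φ} = -sin(2*θ)/2
Γ^φ_{θ φ} = 1/tan(θ)
R^θ_{φ φ θ} = ∂_φ Γ^θ_{φ θ} - ∂_θ Γ^θ_{φ φ} + Γ^θ_{φ m} Γ^m_{φ θ} - Γ^θ_{θ m} Γ^m_{φ φ}
  = (0) - (-cos(2*θ)) + (-cos(θ)^2) - (0) = -sin(θ)^2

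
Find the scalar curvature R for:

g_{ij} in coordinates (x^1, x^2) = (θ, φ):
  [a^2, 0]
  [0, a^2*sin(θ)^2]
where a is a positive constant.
Non-zero Christoffel symbols (Γ^k_{ij} = Γ^k_{ji}):
Γ^θ_{φ φ} = -sin(2*θ)/2
Γ^φ_{θ φ} = 1/tan(θ)
Ricci tensor (R_{ij} = R^k_{ikj}): R_{θθ} = 1, R_{θφ} = 0, R_{φφ} = sin(θ)^2
Inverse metric: g^{θθ} = 1/a^2, g^{φφ} = 1/(a^2*sin(θ)^2)
R = g^{ij} R_{ij} = (1/a^2)(1) + (1/(a^2*sin(θ)^2))(sin(θ)^2) = 2/a^2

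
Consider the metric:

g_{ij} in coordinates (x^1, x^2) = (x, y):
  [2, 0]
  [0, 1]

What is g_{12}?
With x^1 = x, x^2 = y, g_{12} = g_{xy} is the row-1, column-2 entry of the matrix.
g_{12} = 0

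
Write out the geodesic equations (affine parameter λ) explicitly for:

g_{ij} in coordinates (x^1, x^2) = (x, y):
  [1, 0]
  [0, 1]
Geodesic equation: d^2x^k/dλ^2 + Γ^k_{ij} (dx^i/dλ)(dx^j/dλ) = 0.
All Christoffel symbols vanish, so the geodesics are straight lines:
d^2x/dλ^2 = 0
d^2y/dλ^2 = 0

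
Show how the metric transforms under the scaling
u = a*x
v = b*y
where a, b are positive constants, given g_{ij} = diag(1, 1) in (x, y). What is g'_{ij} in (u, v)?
Invert the transformation: x = u/a, y = v/b
g'_{ij} = (∂x^k/∂x'^i)(∂x^l/∂x'^j) g_{kl}; with g_{kl} = δ_{kl} this is Σ_k (∂x^k/∂x'^i)(∂x^k/∂x'^j).
Jacobian: ∂x/∂u = 1/a, ∂x/∂v = 0, ∂y/∂u = 0, ∂y/∂v = 1/b
g'_{uu} = (1/a)(1/a) + (0)(0) = 1/a^2
g'_{uv} = (1/a)(0) + (0)(1/b) = 0
g'_{vv} = (0)(0) + (1/b)(1/b) = 1/b^2
g'_{ij} = diag(1/a^2, 1/b^2)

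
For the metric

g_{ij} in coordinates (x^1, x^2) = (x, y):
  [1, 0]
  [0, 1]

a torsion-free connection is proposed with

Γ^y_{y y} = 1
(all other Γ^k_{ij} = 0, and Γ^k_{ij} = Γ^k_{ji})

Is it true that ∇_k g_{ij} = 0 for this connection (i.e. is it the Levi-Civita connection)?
Using ∇_k g_{ij} = ∂_k g_{ij} - Γ^m_{ki} g_{mj} - Γ^m_{kj} g_{im}:
∇_y g_{yy} = (0) - (1) - (1) = -2 ≠ 0
So the connection is not metric compatible (it is not the Levi-Civita connection).
No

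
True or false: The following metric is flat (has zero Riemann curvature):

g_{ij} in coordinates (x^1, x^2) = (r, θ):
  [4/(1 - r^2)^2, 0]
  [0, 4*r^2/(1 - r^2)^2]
Non-zero Christoffel symbols:
Γ^r_{r r} = 2*r/(1 - r^2)
Γ^r_{θ θ} = (r^3 + r)/(r^2 - 1)
Γ^θ_{r θ} = (-r^2 - 1)/(r^3 - r)
Ricci tensor: R_{rr} = -4/(r^2 - 1)^2, R_{rθ} = 0, R_{θθ} = -4*r^2/(r^2 - 1)^2
The Ricci tensor is non-zero, so the Riemann tensor is non-zero: not flat.
False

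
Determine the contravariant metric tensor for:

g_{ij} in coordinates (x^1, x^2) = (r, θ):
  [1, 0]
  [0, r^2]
The metric is diagonal, so g^{ij} is diagonal with entries 1/g_{ii}: diag(1, 1/(r^2)).
g^{ij}:
  [1, 0]
  [0, 1/r^2]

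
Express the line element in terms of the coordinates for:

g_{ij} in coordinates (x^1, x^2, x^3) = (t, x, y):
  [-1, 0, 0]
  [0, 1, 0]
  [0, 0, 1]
ds^2 = g_{ij} dx^i dx^j; only the non-zero components contribute.
ds^2 = -dt^2 + dx^2 + dy^2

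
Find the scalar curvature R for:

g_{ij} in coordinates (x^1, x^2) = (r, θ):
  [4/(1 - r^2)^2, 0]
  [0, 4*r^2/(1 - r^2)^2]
Non-zero Christoffel symbols (Γ^k_{ij} = Γ^k_{ji}):
Γ^r_{r r} = 2*r/(1 - r^2)
Γ^r_{θ θ} = (r^3 + r)/(r^2 - 1)
Γ^θ_{r θ} = (-r^2 - 1)/(r^3 - r)
Ricci tensor (R_{ij} = R^k_{ikj}): R_{rr} = -4/(r^2 - 1)^2, R_{rθ} = 0, R_{θθ} = -4*r^2/(r^2 - 1)^2
Inverse metric: g^{rr} = (1 - r^2)^2/4, g^{θθ} = (1 - r^2)^2/(4*r^2)
R = g^{ij} R_{ij} = ((1 - r^2)^2/4)(-4/(r^2 - 1)^2) + ((1 - r^2)^2/(4*r^2))(-4*r^2/(r^2 - 1)^2) = -2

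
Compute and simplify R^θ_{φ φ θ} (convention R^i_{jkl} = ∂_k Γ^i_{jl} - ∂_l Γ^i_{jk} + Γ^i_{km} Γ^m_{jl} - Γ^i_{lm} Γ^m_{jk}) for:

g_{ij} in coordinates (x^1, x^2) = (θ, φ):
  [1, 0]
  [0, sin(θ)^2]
Non-zero Christoffel symbols (Γ^k_{ij} = Γ^k_{ji}):
Γ^θ_{φ φ} = -sin(2*θ)/2
Γ^φ_{θ φ} = 1/tan(θ)
R^θ_{φ φ θ} = ∂_φ Γ^θ_{φ θ} - ∂_θ Γ^θ_{φ φ} + Γ^θ_{φ m} Γ^m_{φ θ} - Γ^θ_{θ m} Γ^m_{φ φ}
  = (0) - (-cos(2*θ)) + (-cos(θ)^2) - (0) = -sin(θ)^2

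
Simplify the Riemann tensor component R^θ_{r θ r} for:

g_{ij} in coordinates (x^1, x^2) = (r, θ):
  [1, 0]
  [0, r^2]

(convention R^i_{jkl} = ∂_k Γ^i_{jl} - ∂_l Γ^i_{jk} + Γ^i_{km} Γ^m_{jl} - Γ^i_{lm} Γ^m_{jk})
Non-zero Christoffel symbols (Γ^k_{ij} = Γ^k_{ji}):
Γ^r_{θ θ} = -r
Γ^θ_{r θ} = 1/r
R^θ_{r θ r} = ∂_θ Γ^θ_{r r} - ∂_r Γ^θ_{r θ} + Γ^θ_{θ m} Γ^m_{r r} - Γ^θ_{r m} Γ^m_{r θ}
  = (0) - (-1/r^2) + (0) - (1/r^2) = 0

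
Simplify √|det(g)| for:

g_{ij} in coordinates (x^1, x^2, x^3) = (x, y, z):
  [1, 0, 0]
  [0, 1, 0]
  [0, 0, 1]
det(g) = 1
√|det(g)| = 1
Volume element: dV = 1 dx dy dz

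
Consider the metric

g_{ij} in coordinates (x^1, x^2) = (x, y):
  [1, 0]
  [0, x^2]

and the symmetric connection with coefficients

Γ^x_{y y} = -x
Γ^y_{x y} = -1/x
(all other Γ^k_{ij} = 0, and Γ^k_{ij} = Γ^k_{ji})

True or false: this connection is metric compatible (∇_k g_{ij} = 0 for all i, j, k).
Using ∇_k g_{ij} = ∂_k g_{ij} - Γ^m_{ki} g_{mj} - Γ^m_{kj} g_{im}:
∇_y g_{xy} = (0) - (-x) - (-x) = 2*x ≠ 0
So the connection is not metric compatible (it is not the Levi-Civita connection).
False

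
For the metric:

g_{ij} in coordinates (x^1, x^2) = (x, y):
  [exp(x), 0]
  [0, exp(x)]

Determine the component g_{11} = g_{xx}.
With x^1 = x, x^2 = y, g_{11} = g_{xx} is the row-1, column-1 entry of the matrix.
g_{11} = exp(x)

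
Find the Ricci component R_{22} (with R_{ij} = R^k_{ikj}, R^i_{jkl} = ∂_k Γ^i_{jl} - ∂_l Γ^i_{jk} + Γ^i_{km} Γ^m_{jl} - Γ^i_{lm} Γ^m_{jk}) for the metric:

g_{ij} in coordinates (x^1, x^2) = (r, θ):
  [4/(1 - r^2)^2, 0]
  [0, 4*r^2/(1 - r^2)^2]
Non-zero Christoffel symbols (Γ^k_{ij} = Γ^k_{ji}):
Γ^r_{r r} = 2*r/(1 - r^2)
Γ^r_{θ θ} = (r^3 + r)/(r^2 - 1)
Γ^θ_{r θ} = (-r^2 - 1)/(r^3 - r)
R^r_{θ r θ} = ∂_r Γ^r_{θ θ} - ∂_θ Γ^r_{θ r} + Γ^r_{r m} Γ^m_{θ θ} - Γ^r_{θ m} Γ^m_{θ r}
  = ((r^4 - 4*r^2 - 1)/(r^2 - 1)^2) - (0) + (-2*r^2*(r^2 + 1)/(r^2 - 1)^2) - (-(r^2 + 1)^2/(r^2 - 1)^2) = -4*r^2/(r^2 - 1)^2
R^θ_{θ θ θ} = 0 (a repeated index in an antisymmetric pair)
R_{θθ} = R^r_{θ r θ} + R^θ_{θ θ θ} = (-4*r^2/(r^2 - 1)^2) + (0) = -4*r^2/(r^2 - 1)^2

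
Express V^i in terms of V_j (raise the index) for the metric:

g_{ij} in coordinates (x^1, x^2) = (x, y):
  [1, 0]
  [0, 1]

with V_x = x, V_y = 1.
Inverse metric (diagonal): g^{xx} = 1, g^{yy} = 1
V^i = g^{ij} V_j:
V^x = (1)(x) + (0)(1) = x
V^y = (0)(x) + (1)(1) = 1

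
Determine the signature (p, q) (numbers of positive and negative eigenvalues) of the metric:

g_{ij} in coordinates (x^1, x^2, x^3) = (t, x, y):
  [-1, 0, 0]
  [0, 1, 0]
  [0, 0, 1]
The metric is diagonal, so its eigenvalues are the diagonal entries: -1, 1, 1 (at a generic point, where coordinate-dependent entries are positive).
2 positive, 1 negative.
(2, 1) - Lorentzian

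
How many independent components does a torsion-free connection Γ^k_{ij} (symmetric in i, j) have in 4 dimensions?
Γ^k_{ij} has n choices for the upper index and n(n+1)/2 independent symmetric lower index pairs.
Total = 4 × 4×5/2 = 4 × 10 = 40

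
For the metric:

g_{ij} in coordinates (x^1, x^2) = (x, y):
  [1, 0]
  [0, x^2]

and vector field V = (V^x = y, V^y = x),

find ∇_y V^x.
Non-zero Christoffel symbols:
Γ^x_{y y} = -x
Γ^y_{x y} = 1/x
∇_y V^x = ∂_y V^x + Γ^x_{y j} V^j
  = (1) + (0)(y) + (-x)(x)
  = 1 - x^2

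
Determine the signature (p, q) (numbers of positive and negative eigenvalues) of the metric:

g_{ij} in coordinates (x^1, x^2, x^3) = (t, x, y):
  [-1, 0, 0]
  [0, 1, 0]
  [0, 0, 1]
The metric is diagonal, so its eigenvalues are the diagonal entries: -1, 1, 1 (at a generic point, where coordinate-dependent entries are positive).
2 positive, 1 negative.
(2, 1) - Lorentzian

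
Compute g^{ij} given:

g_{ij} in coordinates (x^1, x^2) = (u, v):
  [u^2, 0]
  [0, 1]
The metric is diagonal, so g^{ij} is diagonal with entries 1/g_{ii}: diag(1/(u^2), 1).
g^{ij}:
  [1/u^2, 0]
  [0, 1]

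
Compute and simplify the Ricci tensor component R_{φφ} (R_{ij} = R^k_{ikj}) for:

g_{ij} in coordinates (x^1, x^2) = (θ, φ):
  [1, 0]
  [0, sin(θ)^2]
Non-zero Christoffel symbols (Γ^k_{ij} = Γ^k_{ji}):
Γ^θ_{φ φ} = -sin(2*θ)/2
Γ^φ_{θ φ} = 1/tan(θ)
R^θ_{φ θ φ} = ∂_θ Γ^θ_{φ φ} - ∂_φ Γ^θ_{φ θ} + Γ^θ_{θ m} Γ^m_{φ φ} - Γ^θ_{φ m} Γ^m_{φ θ}
  = (-cos(2*θ)) - (0) + (0) - (-cos(θ)^2) = sin(θ)^2
R^φ_{φ φ φ} = 0 (a repeated index in an antisymmetric pair)
R_{φφ} = R^θ_{φ θ φ} + R^φ_{φ φ φ} = (sin(θ)^2) + (0) = sin(θ)^2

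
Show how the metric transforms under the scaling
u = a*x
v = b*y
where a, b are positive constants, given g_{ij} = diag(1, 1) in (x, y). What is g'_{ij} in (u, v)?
Invert the transformation: x = u/a, y = v/b
g'_{ij} = (∂x^k/∂x'^i)(∂x^l/∂x'^j) g_{kl}; with g_{kl} = δ_{kl} this is Σ_k (∂x^k/∂x'^i)(∂x^k/∂x'^j).
Jacobian: ∂x/∂u = 1/a, ∂x/∂v = 0, ∂y/∂u = 0, ∂y/∂v = 1/b
g'_{uu} = (1/a)(1/a) + (0)(0) = 1/a^2
g'_{uv} = (1/a)(0) + (0)(1/b) = 0
g'_{vv} = (0)(0) + (1/b)(1/b) = 1/b^2
g'_{ij} = diag(1/a^2, 1/b^2)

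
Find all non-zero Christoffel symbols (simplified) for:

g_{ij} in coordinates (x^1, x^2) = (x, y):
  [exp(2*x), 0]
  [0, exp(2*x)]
Using Γ^k_{ij} = (1/2) g^{km} (∂_i g_{mj} + ∂_j g_{mi} - ∂_m g_{ij}); the metric is diagonal, so only the m = k term contributes.
Non-zero symbols (using the symmetry Γ^k_{ij} = Γ^k_{ji}):
Γ^x_{x x} = (1/2) g^{xx} (∂_x g_{xx} + ∂_x g_{xx} - ∂_x g_{xx}) = (1/2)(exp(-2*x))((2*exp(2*x)) + (2*exp(2*x)) - (2*exp(2*x))) = 1
Γ^x_{y y} = (1/2) g^{xx} (∂_y g_{xy} + ∂_y g_{xy} - ∂_x g_{yy}) = (1/2)(exp(-2*x))((0) + (0) - (2*exp(2*x))) = -1
Γ^y_{x y} = (1/2) g^{yy} (∂_x g_{yy} + ∂_y g_{yx} - ∂_y g_{xy}) = (1/2)(exp(-2*x))((2*exp(2*x)) + (0) - (0)) = 1
All other Christoffel symbols are zero.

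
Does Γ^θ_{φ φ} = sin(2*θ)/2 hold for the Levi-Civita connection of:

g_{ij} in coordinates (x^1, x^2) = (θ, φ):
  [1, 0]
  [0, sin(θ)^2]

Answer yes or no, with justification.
Γ^θ_{φ φ} = (1/2) g^{θθ} (∂_φ g_{θφ} + ∂_φ g_{θφ} - ∂_θ g_{φφ}) = (1/2)(1)((0) + (0) - (sin(2*θ))) = -sin(2*θ)/2
This differs from the proposed value sin(2*θ)/2.
No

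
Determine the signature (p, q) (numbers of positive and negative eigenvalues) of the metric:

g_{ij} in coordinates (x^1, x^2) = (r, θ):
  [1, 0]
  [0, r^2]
The metric is diagonal, so its eigenvalues are the diagonal entries: 1, r^2 (at a generic point, where coordinate-dependent entries are positive).
2 positive, 0 negative.
(2, 0) - Riemannian (positive definite)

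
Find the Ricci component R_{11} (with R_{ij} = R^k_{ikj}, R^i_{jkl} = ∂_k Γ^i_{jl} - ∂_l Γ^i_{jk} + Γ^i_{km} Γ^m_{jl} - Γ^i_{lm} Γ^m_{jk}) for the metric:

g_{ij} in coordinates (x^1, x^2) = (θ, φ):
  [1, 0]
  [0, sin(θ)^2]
Non-zero Christoffel symbols (Γ^k_{ij} = Γ^k_{ji}):
Γ^θ_{φ φ} = -sin(2*θ)/2
Γ^φ_{θ φ} = 1/tan(θ)
R^θ_{θ θ θ} = 0 (a repeated index in an antisymmetric pair)
R^φ_{θ φ θ} = ∂_φ Γ^φ_{θ θ} - ∂_θ Γ^φ_{θ φ} + Γ^φ_{φ m} Γ^m_{θ θ} - Γ^φ_{θ m} Γ^m_{θ φ}
  = (0) - (-1/sin(θ)^2) + (0) - (1/tan(θ)^2) = 1
R_{θθ} = R^θ_{θ θ θ} + R^φ_{θ φ θ} = (0) + (1) = 1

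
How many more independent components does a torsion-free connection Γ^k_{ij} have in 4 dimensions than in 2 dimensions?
Independent components in n dimensions: n × n(n+1)/2 = n^2(n+1)/2.
4D: 4 × 10 = 40
2D: 2 × 3 = 6
Difference = 40 - 6 = 34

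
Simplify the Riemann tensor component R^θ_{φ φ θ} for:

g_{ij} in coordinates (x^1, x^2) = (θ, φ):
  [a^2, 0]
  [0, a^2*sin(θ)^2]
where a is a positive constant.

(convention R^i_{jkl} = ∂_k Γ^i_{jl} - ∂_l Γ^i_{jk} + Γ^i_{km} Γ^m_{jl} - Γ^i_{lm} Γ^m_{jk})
Non-zero Christoffel symbols (Γ^k_{ij} = Γ^k_{ji}):
Γ^θ_{φ φ} = -sin(2*θ)/2
Γ^φ_{θ φ} = 1/tan(θ)
R^θ_{φ φ θ} = ∂_φ Γ^θ_{φ θ} - ∂_θ Γ^θ_{φ φ} + Γ^θ_{φ m} Γ^m_{φ θ} - Γ^θ_{θ m} Γ^m_{φ φ}
  = (0) - (-cos(2*θ)) + (-cos(θ)^2) - (0) = -sin(θ)^2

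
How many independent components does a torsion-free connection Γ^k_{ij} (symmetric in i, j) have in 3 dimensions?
Γ^k_{ij} has n choices for the upper index and n(n+1)/2 independent symmetric lower index pairs.
Total = 3 × 3×4/2 = 3 × 6 = 18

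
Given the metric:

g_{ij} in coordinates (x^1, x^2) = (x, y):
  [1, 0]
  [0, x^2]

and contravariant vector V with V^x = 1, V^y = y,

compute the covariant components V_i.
V_i = g_{ij} V^j:
V_x = (1)(1) + (0)(y) = 1
V_y = (0)(1) + (x^2)(y) = x^2*y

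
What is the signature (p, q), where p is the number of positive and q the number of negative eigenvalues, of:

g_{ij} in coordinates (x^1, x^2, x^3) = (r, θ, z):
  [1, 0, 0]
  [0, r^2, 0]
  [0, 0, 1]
The metric is diagonal, so its eigenvalues are the diagonal entries: 1, r^2, 1 (at a generic point, where coordinate-dependent entries are positive).
3 positive, 0 negative.
(3, 0) - Riemannian (positive definite)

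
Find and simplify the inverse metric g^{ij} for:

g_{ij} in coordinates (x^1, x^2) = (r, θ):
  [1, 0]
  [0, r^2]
The metric is diagonal, so g^{ij} is diagonal with entries 1/g_{ii}: diag(1, 1/(r^2)).
g^{ij}:
  [1, 0]
  [0, 1/r^2]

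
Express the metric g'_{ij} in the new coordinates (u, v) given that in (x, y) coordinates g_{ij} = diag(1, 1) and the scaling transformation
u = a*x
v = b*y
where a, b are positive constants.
Invert the transformation: x = u/a, y = v/b
g'_{ij} = (∂x^k/∂x'^i)(∂x^l/∂x'^j) g_{kl}; with g_{kl} = δ_{kl} this is Σ_k (∂x^k/∂x'^i)(∂x^k/∂x'^j).
Jacobian: ∂x/∂u = 1/a, ∂x/∂v = 0, ∂y/∂u = 0, ∂y/∂v = 1/b
g'_{uu} = (1/a)(1/a) + (0)(0) = 1/a^2
g'_{uv} = (1/a)(0) + (0)(1/b) = 0
g'_{vv} = (0)(0) + (1/b)(1/b) = 1/b^2
g'_{ij} = diag(1/a^2, 1/b^2)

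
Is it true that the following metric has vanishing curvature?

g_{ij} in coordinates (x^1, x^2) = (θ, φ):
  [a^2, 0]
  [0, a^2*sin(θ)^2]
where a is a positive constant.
Non-zero Christoffel symbols:
Γ^θ_{φ φ} = -sin(2*θ)/2
Γ^φ_{θ φ} = 1/tan(θ)
Ricci tensor: R_{θθ} = 1, R_{θφ} = 0, R_{φφ} = sin(θ)^2
The Ricci tensor is non-zero, so the Riemann tensor is non-zero: not flat.
No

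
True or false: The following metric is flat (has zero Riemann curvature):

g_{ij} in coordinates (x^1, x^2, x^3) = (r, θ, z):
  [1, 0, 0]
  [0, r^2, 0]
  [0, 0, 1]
Non-zero Christoffel symbols:
Γ^r_{θ θ} = -r
Γ^θ_{r θ} = 1/r
Ricci tensor: R_{rr} = 0, R_{rθ} = 0, R_{rz} = 0, R_{θθ} = 0, R_{θz} = 0, R_{zz} = 0
All R_{ij} vanish; in 3 dimensions the Riemann tensor is fully determined by the Ricci tensor, so R^i_{jkl} = 0: the metric is flat (curvilinear coordinates on flat space).
True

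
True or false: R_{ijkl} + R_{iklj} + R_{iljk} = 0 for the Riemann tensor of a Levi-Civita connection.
This is the first (algebraic) Bianchi identity.
True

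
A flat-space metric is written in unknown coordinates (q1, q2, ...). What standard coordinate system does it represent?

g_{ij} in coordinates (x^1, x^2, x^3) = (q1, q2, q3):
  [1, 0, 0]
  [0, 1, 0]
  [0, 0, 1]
All components are constant and the metric is the identity, i.e. orthonormal rectilinear coordinates.
Cartesian (3D) coordinates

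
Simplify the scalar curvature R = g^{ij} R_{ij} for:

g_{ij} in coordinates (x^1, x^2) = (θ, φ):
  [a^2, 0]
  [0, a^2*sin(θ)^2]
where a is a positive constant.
Non-zero Christoffel symbols (Γ^k_{ij} = Γ^k_{ji}):
Γ^θ_{φ φ} = -sin(2*θ)/2
Γ^φ_{θ φ} = 1/tan(θ)
Ricci tensor (R_{ij} = R^k_{ikj}): R_{θθ} = 1, R_{θφ} = 0, R_{φφ} = sin(θ)^2
Inverse metric: g^{θθ} = 1/a^2, g^{φφ} = 1/(a^2*sin(θ)^2)
R = g^{ij} R_{ij} = (1/a^2)(1) + (1/(a^2*sin(θ)^2))(sin(θ)^2) = 2/a^2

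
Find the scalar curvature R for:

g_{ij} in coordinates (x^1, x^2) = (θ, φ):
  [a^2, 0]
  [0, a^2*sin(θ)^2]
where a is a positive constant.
Non-zero Christoffel symbols (Γ^k_{ij} = Γ^k_{ji}):
Γ^θ_{φ φ} = -sin(2*θ)/2
Γ^φ_{θ φ} = 1/tan(θ)
Ricci tensor (R_{ij} = R^k_{ikj}): R_{θθ} = 1, R_{θφ} = 0, R_{φφ} = sin(θ)^2
Inverse metric: g^{θθ} = 1/a^2, g^{φφ} = 1/(a^2*sin(θ)^2)
R = g^{ij} R_{ij} = (1/a^2)(1) + (1/(a^2*sin(θ)^2))(sin(θ)^2) = 2/a^2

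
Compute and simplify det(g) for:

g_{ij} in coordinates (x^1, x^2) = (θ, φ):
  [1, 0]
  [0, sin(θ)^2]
For a 2×2 metric: det(g) = g_{11}·g_{22} - g_{12}·g_{21}
= (1)·(sin(θ)^2) - (0)·(0)
= sin(θ)^2 - 0
det(g) = sin(θ)^2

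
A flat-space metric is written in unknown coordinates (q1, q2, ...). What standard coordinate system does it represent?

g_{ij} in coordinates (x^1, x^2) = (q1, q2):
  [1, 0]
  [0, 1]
All components are constant and the metric is the identity, i.e. orthonormal rectilinear coordinates.
Cartesian (2D) coordinates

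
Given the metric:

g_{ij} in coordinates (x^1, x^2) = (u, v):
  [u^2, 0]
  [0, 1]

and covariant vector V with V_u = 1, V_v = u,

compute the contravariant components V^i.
Inverse metric (diagonal): g^{uu} = 1/u^2, g^{vv} = 1
V^i = g^{ij} V_j:
V^u = (1/u^2)(1) + (0)(u) = 1/u^2
V^v = (0)(1) + (1)(u) = u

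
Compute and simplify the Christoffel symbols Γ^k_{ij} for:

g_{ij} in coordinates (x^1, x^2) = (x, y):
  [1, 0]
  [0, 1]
Using Γ^k_{ij} = (1/2) g^{km} (∂_i g_{mj} + ∂_j g_{mi} - ∂_m g_{ij}); the metric is diagonal, so only the m = k term contributes.
Every metric component is constant, so all ∂_m g_{ij} = 0 and every Christoffel symbol vanishes.
All Christoffel symbols are zero.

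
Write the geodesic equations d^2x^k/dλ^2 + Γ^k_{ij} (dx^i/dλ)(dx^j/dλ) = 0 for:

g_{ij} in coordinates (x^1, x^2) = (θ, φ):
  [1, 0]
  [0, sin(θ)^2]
Geodesic equation: d^2x^k/dλ^2 + Γ^k_{ij} (dx^i/dλ)(dx^j/dλ) = 0.
Non-zero Christoffel symbols:
Γ^θ_{φ φ} = -sin(2*θ)/2
Γ^φ_{θ φ} = 1/tan(θ)
Substituting (the symmetric pair Γ^k_{ij}, Γ^k_{ji} combines into a factor 2):
d^2θ/dλ^2 - (sin(2*θ)/2) (dφ/dλ)^2 = 0
d^2φ/dλ^2 + (2/tan(θ)) (dθ/dλ)(dφ/dλ) = 0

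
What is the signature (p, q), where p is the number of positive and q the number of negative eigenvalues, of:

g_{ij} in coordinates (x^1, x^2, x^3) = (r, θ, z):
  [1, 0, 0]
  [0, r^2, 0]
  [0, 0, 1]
The metric is diagonal, so its eigenvalues are the diagonal entries: 1, r^2, 1 (at a generic point, where coordinate-dependent entries are positive).
3 positive, 0 negative.
(3, 0) - Riemannian (positive definite)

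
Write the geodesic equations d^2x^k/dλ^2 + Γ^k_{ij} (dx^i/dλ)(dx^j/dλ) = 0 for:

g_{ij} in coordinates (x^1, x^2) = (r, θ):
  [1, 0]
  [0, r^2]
Geodesic equation: d^2x^k/dλ^2 + Γ^k_{ij} (dx^i/dλ)(dx^j/dλ) = 0.
Non-zero Christoffel symbols:
Γ^r_{θ θ} = -r
Γ^θ_{r θ} = 1/r
Substituting (the symmetric pair Γ^k_{ij}, Γ^k_{ji} combines into a factor 2):
d^2r/dλ^2 - r (dθ/dλ)^2 = 0
d^2θ/dλ^2 + (2/r) (dr/dλ)(dθ/dλ) = 0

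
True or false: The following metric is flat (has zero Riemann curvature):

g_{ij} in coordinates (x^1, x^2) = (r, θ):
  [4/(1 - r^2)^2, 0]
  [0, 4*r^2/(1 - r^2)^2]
Non-zero Christoffel symbols:
Γ^r_{r r} = 2*r/(1 - r^2)
Γ^r_{θ θ} = (r^3 + r)/(r^2 - 1)
Γ^θ_{r θ} = (-r^2 - 1)/(r^3 - r)
Ricci tensor: R_{rr} = -4/(r^2 - 1)^2, R_{rθ} = 0, R_{θθ} = -4*r^2/(r^2 - 1)^2
The Ricci tensor is non-zero, so the Riemann tensor is non-zero: not flat.
False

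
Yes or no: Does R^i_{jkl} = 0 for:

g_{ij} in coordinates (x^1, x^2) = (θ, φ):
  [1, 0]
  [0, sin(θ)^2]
Non-zero Christoffel symbols:
Γ^θ_{φ φ} = -sin(2*θ)/2
Γ^φ_{θ φ} = 1/tan(θ)
Ricci tensor: R_{θθ} = 1, R_{θφ} = 0, R_{φφ} = sin(θ)^2
The Ricci tensor is non-zero, so the Riemann tensor is non-zero: not flat.
No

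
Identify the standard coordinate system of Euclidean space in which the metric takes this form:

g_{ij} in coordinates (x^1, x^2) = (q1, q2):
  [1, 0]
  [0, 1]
All components are constant and the metric is the identity, i.e. orthonormal rectilinear coordinates.
Cartesian (2D) coordinates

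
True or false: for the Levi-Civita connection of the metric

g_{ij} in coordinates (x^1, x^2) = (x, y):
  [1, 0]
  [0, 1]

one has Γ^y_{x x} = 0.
Γ^y_{x x} = (1/2) g^{yy} (∂_x g_{yx} + ∂_x g_{yx} - ∂_y g_{xx}) = (1/2)(1)((0) + (0) - (0)) = 0
This equals the proposed value 0.
True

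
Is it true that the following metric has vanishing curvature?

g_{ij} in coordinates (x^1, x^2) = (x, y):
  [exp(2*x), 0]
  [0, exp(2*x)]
Non-zero Christoffel symbols:
Γ^x_{x x} = 1
Γ^x_{y y} = -1
Γ^y_{x y} = 1
Ricci tensor: R_{xx} = 0, R_{xy} = 0, R_{yy} = 0
All R_{ij} vanish; in 2 dimensions the Riemann tensor is fully determined by the Ricci tensor, so R^i_{jkl} = 0: the metric is flat (curvilinear coordinates on flat space).
Yes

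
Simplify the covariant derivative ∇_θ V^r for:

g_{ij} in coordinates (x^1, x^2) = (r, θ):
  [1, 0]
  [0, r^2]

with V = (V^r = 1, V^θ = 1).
Non-zero Christoffel symbols:
Γ^r_{θ θ} = -r
Γ^θ_{r θ} = 1/r
∇_θ V^r = ∂_θ V^r + Γ^r_{θ j} V^j
  = (0) + (0)(1) + (-r)(1)
  = -r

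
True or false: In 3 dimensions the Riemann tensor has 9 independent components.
n^2(n^2-1)/12 = 9·8/12 = 6 independent components for n = 3.
False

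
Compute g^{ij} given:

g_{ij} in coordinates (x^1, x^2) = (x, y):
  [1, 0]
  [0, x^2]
The metric is diagonal, so g^{ij} is diagonal with entries 1/g_{ii}: diag(1, 1/(x^2)).
g^{ij}:
  [1, 0]
  [0, 1/x^2]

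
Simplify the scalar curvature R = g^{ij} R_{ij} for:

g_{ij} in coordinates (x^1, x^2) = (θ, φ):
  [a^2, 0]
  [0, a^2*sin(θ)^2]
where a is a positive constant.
Non-zero Christoffel symbols (Γ^k_{ij} = Γ^k_{ji}):
Γ^θ_{φ φ} = -sin(2*θ)/2
Γ^φ_{θ φ} = 1/tan(θ)
Ricci tensor (R_{ij} = R^k_{ikj}): R_{θθ} = 1, R_{θφ} = 0, R_{φφ} = sin(θ)^2
Inverse metric: g^{θθ} = 1/a^2, g^{φφ} = 1/(a^2*sin(θ)^2)
R = g^{ij} R_{ij} = (1/a^2)(1) + (1/(a^2*sin(θ)^2))(sin(θ)^2) = 2/a^2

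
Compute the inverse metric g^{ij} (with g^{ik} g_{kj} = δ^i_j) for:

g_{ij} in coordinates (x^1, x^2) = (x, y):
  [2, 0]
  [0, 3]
The metric is diagonal, so g^{ij} is diagonal with entries 1/g_{ii}: diag(1/2, 1/3).
g^{ij}:
  [1/2, 0]
  [0, 1/3]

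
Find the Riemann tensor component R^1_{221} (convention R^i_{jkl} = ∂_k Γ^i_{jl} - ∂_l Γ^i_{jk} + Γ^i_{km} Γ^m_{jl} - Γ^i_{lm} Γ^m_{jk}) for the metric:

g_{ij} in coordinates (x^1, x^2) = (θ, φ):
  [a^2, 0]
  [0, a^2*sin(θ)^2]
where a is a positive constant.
Non-zero Christoffel symbols (Γ^k_{ij} = Γ^k_{ji}):
Γ^θ_{φ φ} = -sin(2*θ)/2
Γ^φ_{θ φ} = 1/tan(θ)
R^θ_{φ φ θ} = ∂_φ Γ^θ_{φ θ} - ∂_θ Γ^θ_{φ φ} + Γ^θ_{φ m} Γ^m_{φ θ} - Γ^θ_{θ m} Γ^m_{φ φ}
  = (0) - (-cos(2*θ)) + (-cos(θ)^2) - (0) = -sin(θ)^2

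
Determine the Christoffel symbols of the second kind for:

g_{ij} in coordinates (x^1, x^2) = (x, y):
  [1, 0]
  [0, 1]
Using Γ^k_{ij} = (1/2) g^{km} (∂_i g_{mj} + ∂_j g_{mi} - ∂_m g_{ij}); the metric is diagonal, so only the m = k term contributes.
Every metric component is constant, so all ∂_m g_{ij} = 0 and every Christoffel symbol vanishes.
All Christoffel symbols are zero.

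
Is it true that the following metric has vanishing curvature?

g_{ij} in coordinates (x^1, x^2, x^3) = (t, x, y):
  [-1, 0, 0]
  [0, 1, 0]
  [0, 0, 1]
All metric components are constant, so every Christoffel symbol vanishes and R^i_{jkl} = 0.
Yes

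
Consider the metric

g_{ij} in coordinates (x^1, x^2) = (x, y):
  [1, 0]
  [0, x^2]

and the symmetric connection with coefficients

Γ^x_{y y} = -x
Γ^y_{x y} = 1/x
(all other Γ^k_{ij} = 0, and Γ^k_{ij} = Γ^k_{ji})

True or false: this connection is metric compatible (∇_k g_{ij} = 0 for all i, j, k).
Using ∇_k g_{ij} = ∂_k g_{ij} - Γ^m_{ki} g_{mj} - Γ^m_{kj} g_{im}:
e.g. ∇_x g_{yy} = (2*x) - (x) - (x) = 0
Every component ∇_k g_{ij} vanishes: the connection is metric compatible.
True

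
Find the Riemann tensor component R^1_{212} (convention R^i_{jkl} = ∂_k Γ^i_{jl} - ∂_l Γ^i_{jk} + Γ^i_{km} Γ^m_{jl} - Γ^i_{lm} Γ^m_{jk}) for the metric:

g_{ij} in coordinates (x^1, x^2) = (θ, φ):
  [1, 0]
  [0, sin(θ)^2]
Non-zero Christoffel symbols (Γ^k_{ij} = Γ^k_{ji}):
Γ^θ_{φ φ} = -sin(2*θ)/2
Γ^φ_{θ φ} = 1/tan(θ)
R^θ_{φ θ φ} = ∂_θ Γ^θ_{φ φ} - ∂_φ Γ^θ_{φ θ} + Γ^θ_{θ m} Γ^m_{φ φ} - Γ^θ_{φ m} Γ^m_{φ θ}
  = (-cos(2*θ)) - (0) + (0) - (-cos(θ)^2) = sin(θ)^2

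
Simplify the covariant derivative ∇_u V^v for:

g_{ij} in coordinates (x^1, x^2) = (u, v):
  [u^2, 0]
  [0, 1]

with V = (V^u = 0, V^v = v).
Non-zero Christoffel symbols:
Γ^u_{u u} = 1/u
∇_u V^v = ∂_u V^v + Γ^v_{u j} V^j
  = (0) + (0)(0) + (0)(v)
  = 0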